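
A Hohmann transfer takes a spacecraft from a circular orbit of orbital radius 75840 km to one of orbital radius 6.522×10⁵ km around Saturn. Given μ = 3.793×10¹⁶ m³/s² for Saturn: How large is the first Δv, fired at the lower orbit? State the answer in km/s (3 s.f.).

r₁ = 75840 km = 7.584×10⁷ m.
r₂ = 6.522×10⁵ km = 6.522×10⁸ m.
Transfer ellipse a_t = (r₁ + r₂)/2 = 3.640×10⁸ m.
At r₁: circular v_c1 = √(μ/r₁) = 22360 m/s; transfer-perikrone v_p = √[μ(2/r₁ − 1/a_t)] = 29930 m/s.
Δv₁ = v_p − v_c1 = 7571 m/s.
= 7.571 km/s.

Δv ≈ 7.57 km/s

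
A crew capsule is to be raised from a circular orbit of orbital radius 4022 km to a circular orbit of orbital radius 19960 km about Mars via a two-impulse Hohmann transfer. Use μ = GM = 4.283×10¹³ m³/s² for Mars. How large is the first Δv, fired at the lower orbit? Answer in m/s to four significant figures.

Δv ≈ 947.0 m/s

r₁ = 4022 km = 4.022×10⁶ m.
r₂ = 19960 km = 1.996×10⁷ m.
Transfer ellipse a_t = (r₁ + r₂)/2 = 1.199×10⁷ m.
At r₁: circular v_c1 = √(μ/r₁) = 3263 m/s; transfer-periapsis v_p = √[μ(2/r₁ − 1/a_t)] = 4210 m/s.
Δv₁ = v_p − v_c1 = 947.0 m/s.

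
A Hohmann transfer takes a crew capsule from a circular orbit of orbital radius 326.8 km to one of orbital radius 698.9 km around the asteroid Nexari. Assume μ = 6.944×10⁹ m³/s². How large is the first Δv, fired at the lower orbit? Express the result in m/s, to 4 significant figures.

r₁ = 326.8 km = 3.268×10⁵ m.
r₂ = 698.9 km = 6.989×10⁵ m.
Transfer ellipse a_t = (r₁ + r₂)/2 = 5.128×10⁵ m.
At r₁: circular v_c1 = √(μ/r₁) = 145.8 m/s; transfer-periapsis v_p = √[μ(2/r₁ − 1/a_t)] = 170.2 m/s.
Δv₁ = v_p − v_c1 = 24.40 m/s.

Δv ≈ 24.40 m/s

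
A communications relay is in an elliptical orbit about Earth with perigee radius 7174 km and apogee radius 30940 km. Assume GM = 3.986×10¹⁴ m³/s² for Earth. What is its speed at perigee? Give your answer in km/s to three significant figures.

Semi-major axis a = (r_p + r_a)/2 = 19057 km = 1.906×10⁷ m.
Vis-viva: v² = μ(2/r − 1/a) = 3.986×10¹⁴ × (2.788×10⁻⁷ − 5.247×10⁻⁸) = 9.021×10⁷ m²/s².
v = 9498 m/s = 9.498 km/s.

v ≈ 9.50 km/s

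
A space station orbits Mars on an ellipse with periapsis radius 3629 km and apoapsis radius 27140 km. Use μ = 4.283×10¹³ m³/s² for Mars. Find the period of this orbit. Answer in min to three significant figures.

T ≈ 966 min

Semi-major axis a = (r_p + r_a)/2 = (3629.0 + 27140)/2 = 15384 km = 1.538×10⁷ m.
By Kepler's third law T = 2π√(a³/μ) = 2π × 9.220×10³ = 5.793×10⁴ s.
= 965.6 min.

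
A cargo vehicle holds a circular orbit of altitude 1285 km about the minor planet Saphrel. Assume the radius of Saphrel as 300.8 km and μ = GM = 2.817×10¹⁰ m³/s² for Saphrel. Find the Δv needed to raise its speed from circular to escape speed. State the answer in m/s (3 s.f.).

r = 300.8 + 1285 = 1585.8 km = 1.5858×10⁶ m.
Circular speed v_c = √(μ/r) = 133.3 m/s.
Escape speed v_esc = √(2μ/r) = √2 × v_c = 188.5 m/s.
Δv = v_esc − v_c = 55.21 m/s.

Δv ≈ 55.2 m/s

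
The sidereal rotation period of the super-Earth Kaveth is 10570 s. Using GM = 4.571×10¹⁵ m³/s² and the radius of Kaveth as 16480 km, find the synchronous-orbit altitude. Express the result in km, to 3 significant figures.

A synchronous orbit has period T, so by Kepler's third law a = (μT²/4π²)^(1/3).
μT²/4π² = 4.571×10¹⁵ × (1.057×10⁴)² / 39.48 = 1.294×10²² m³.
a = 2.347×10⁷ m = 23475 km.
Altitude h = a − R = 23475 − 16480 = 6994.7 km.

h_sync ≈ 6990 km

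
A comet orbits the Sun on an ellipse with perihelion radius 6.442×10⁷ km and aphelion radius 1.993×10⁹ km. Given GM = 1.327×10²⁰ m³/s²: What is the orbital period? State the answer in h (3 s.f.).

Semi-major axis a = (r_p + r_a)/2 = (6.4420×10⁷ + 1.9930×10⁹)/2 = 1.0287×10⁹ km = 1.029×10¹² m.
By Kepler's third law T = 2π√(a³/μ) = 2π × 9.057×10⁷ = 5.691×10⁸ s.
= 1.581×10⁵ h.

T ≈ 158000 h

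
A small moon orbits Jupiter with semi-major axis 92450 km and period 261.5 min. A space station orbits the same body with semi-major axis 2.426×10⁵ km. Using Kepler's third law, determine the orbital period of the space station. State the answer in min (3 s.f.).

T₂ ≈ 1110 min

Kepler's third law: T² ∝ a³, so T₂ = T₁ (a₂/a₁)^(3/2).
a₂/a₁ = 2.624, (a₂/a₁)^(3/2) = 4.251.
T₂ = 261.5 × 4.251 = 1112 min.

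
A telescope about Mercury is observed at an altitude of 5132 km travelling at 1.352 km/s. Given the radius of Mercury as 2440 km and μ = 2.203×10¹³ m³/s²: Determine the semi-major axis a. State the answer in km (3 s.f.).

a ≈ 5520 km

r = 2440 + 5132 = 7572.0 km = 7.572×10⁶ m.
Specific orbital energy ε = v²/2 − μ/r = (1352)²/2 − 2.203×10¹³/7.572×10⁶ = -1.995×10⁶ J/kg.
Since ε = −μ/(2a), a = −μ/(2ε) = 5.520×10⁶ m = 5520.1 km.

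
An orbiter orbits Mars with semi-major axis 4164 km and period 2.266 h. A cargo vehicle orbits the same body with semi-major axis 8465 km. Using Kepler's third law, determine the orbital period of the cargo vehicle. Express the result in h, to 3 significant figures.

Kepler's third law: T² ∝ a³, so T₂ = T₁ (a₂/a₁)^(3/2).
a₂/a₁ = 2.033, (a₂/a₁)^(3/2) = 2.899.
T₂ = 2.266 × 2.899 = 6.568 h.

T₂ ≈ 6.57 h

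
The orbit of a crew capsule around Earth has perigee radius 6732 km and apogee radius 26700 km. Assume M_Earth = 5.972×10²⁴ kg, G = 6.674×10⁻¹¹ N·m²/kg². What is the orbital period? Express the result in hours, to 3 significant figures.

μ = GM = 6.674×10⁻¹¹ × 5.972×10²⁴ = 3.986×10¹⁴ m³/s².
Semi-major axis a = (r_p + r_a)/2 = (6732.0 + 26700)/2 = 16716 km = 1.672×10⁷ m.
By Kepler's third law T = 2π√(a³/μ) = 2π × 3.423×10³ = 2.151×10⁴ s.
= 5.975 hours.

T ≈ 5.97 hours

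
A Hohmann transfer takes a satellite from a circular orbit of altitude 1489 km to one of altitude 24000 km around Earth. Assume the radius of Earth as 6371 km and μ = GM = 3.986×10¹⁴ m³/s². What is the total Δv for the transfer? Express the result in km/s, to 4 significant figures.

r₁ = 6371 + 1489 = 7860.0 km = 7.8600×10⁶ m.
r₂ = 6371 + 24000 = 30371 km = 3.0371×10⁷ m.
Transfer ellipse a_t = (r₁ + r₂)/2 = 1.912×10⁷ m.
At r₁: circular v_c1 = √(μ/r₁) = 7121 m/s; transfer-perigee v_p = √[μ(2/r₁ − 1/a_t)] = 8976 m/s.
Δv₁ = v_p − v_c1 = 1855 m/s.
At r₂: circular v_c2 = √(μ/r₂) = 3623 m/s; transfer-apogee v_a = √[μ(2/r₂ − 1/a_t)] = 2323 m/s.
Δv₂ = v_c2 − v_a = 1300 m/s.
Total Δv = Δv₁ + Δv₂ = 3155 m/s = 3.155 km/s.

Δv_total ≈ 3.155 km/s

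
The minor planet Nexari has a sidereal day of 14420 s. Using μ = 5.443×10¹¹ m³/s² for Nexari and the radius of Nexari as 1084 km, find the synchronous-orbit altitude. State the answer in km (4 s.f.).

h_sync ≈ 336.6 km

A synchronous orbit has period T, so by Kepler's third law a = (μT²/4π²)^(1/3).
μT²/4π² = 5.443×10¹¹ × (1.442×10⁴)² / 39.48 = 2.867×10¹⁸ m³.
a = 1.421×10⁶ m = 1420.6 km.
Altitude h = a − R = 1420.6 − 1084 = 336.59 km.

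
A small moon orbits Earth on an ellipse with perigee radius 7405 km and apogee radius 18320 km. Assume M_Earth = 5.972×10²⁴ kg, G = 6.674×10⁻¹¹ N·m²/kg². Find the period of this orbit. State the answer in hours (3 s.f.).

T ≈ 4.03 hours

μ = GM = 6.674×10⁻¹¹ × 5.972×10²⁴ = 3.986×10¹⁴ m³/s².
Semi-major axis a = (r_p + r_a)/2 = (7405.0 + 18320)/2 = 12862 km = 1.286×10⁷ m.
By Kepler's third law T = 2π√(a³/μ) = 2π × 2.311×10³ = 1.452×10⁴ s.
= 4.033 hours.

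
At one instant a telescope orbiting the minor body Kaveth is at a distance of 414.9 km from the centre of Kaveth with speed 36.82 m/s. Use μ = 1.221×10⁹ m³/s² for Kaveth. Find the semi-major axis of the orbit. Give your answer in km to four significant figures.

a ≈ 269.5 km

r = 4.149×10⁵ m.
Specific orbital energy ε = v²/2 − μ/r = (36.82)²/2 − 1.221×10⁹/4.149×10⁵ = -2.265×10³ J/kg.
Since ε = −μ/(2a), a = −μ/(2ε) = 2.695×10⁵ m = 269.53 km.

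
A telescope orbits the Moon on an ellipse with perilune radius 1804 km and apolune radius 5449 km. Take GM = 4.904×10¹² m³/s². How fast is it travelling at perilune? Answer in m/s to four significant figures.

v ≈ 2021 m/s

Semi-major axis a = (r_p + r_a)/2 = 3626.5 km = 3.626×10⁶ m.
Vis-viva: v² = μ(2/r − 1/a) = 4.904×10¹² × (1.109×10⁻⁶ − 2.757×10⁻⁷) = 4.085×10⁶ m²/s².
v = 2021 m/s.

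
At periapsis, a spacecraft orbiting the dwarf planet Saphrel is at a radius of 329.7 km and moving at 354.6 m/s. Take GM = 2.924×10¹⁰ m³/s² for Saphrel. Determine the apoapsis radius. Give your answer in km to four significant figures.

r_p = 3.297×10⁵ m.
Specific energy ε = v²/2 − μ/r = -2.582×10⁴ J/kg, so a = −μ/(2ε) = 5.663×10⁵ m.
The apsides satisfy r_p + r_a = 2a, so the apoapsis radius is 2a − r_p = 8.029×10⁵ m = 802.93 km.

apoapsis radius ≈ 802.9 km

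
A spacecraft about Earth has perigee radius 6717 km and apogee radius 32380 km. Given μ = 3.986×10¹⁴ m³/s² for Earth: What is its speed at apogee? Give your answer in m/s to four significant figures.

v ≈ 2057 m/s

Semi-major axis a = (r_p + r_a)/2 = 19548 km = 1.955×10⁷ m.
Vis-viva: v² = μ(2/r − 1/a) = 3.986×10¹⁴ × (6.177×10⁻⁸ − 5.115×10⁻⁸) = 4.230×10⁶ m²/s².
v = 2057 m/s.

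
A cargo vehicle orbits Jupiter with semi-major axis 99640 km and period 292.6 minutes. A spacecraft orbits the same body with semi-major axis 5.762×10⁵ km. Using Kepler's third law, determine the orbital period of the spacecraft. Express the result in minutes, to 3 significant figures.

T₂ ≈ 4070 minutes

Kepler's third law: T² ∝ a³, so T₂ = T₁ (a₂/a₁)^(3/2).
a₂/a₁ = 5.783, (a₂/a₁)^(3/2) = 13.91.
T₂ = 292.6 × 13.91 = 4069 minutes.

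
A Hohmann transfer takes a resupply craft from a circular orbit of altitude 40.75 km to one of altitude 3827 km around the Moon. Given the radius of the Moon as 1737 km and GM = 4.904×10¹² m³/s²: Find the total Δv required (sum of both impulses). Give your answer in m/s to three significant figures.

r₁ = 1737 + 40.75 = 1777.8 km = 1.7778×10⁶ m.
r₂ = 1737 + 3827 = 5564.0 km = 5.5640×10⁶ m.
Transfer ellipse a_t = (r₁ + r₂)/2 = 3.671×10⁶ m.
At r₁: circular v_c1 = √(μ/r₁) = 1661 m/s; transfer-perilune v_p = √[μ(2/r₁ − 1/a_t)] = 2045 m/s.
Δv₁ = v_p − v_c1 = 383.9 m/s.
At r₂: circular v_c2 = √(μ/r₂) = 938.8 m/s; transfer-apolune v_a = √[μ(2/r₂ − 1/a_t)] = 653.3 m/s.
Δv₂ = v_c2 − v_a = 285.5 m/s.
Total Δv = Δv₁ + Δv₂ = 669.4 m/s.

Δv_total ≈ 669 m/s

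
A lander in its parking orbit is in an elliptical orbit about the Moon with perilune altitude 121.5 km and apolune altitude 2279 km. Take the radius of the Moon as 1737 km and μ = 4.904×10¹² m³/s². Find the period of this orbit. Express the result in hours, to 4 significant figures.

T ≈ 3.967 hours

r_p = 1737 + 121.5 = 1858.5 km = 1.8585×10⁶ m.
r_a = 1737 + 2279 = 4016.0 km = 4.0160×10⁶ m.
Semi-major axis a = (r_p + r_a)/2 = (1858.5 + 4016.0)/2 = 2937.2 km = 2.937×10⁶ m.
By Kepler's third law T = 2π√(a³/μ) = 2π × 2.273×10³ = 1.428×10⁴ s.
= 3.967 hours.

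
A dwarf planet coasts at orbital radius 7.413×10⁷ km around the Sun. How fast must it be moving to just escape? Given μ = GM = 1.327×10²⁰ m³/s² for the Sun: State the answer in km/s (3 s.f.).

v_esc ≈ 59.8 km/s

r = 7.413×10⁷ km = 7.413×10¹⁰ m.
Escape speed v_esc = √(2μ/r) = √(2 × 1.327×10²⁰ / 7.413×10¹⁰) = √(3.580×10⁹) = 59830 m/s.
= 59.83 km/s.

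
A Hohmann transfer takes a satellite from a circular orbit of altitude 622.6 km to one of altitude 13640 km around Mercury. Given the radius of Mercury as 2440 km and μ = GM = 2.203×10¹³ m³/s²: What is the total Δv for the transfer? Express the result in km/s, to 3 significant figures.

r₁ = 2440 + 622.6 = 3062.6 km = 3.0626×10⁶ m.
r₂ = 2440 + 13640 = 16080 km = 1.6080×10⁷ m.
Transfer ellipse a_t = (r₁ + r₂)/2 = 9.571×10⁶ m.
At r₁: circular v_c1 = √(μ/r₁) = 2682 m/s; transfer-periherm v_p = √[μ(2/r₁ − 1/a_t)] = 3476 m/s.
Δv₁ = v_p − v_c1 = 794.3 m/s.
At r₂: circular v_c2 = √(μ/r₂) = 1170 m/s; transfer-apoherm v_a = √[μ(2/r₂ − 1/a_t)] = 662.1 m/s.
Δv₂ = v_c2 − v_a = 508.4 m/s.
Total Δv = Δv₁ + Δv₂ = 1303 m/s = 1.303 km/s.

Δv_total ≈ 1.30 km/s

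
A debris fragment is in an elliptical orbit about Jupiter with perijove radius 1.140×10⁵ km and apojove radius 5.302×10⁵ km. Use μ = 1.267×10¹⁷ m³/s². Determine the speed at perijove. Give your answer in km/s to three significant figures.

Semi-major axis a = (r_p + r_a)/2 = 3.2210×10⁵ km = 3.221×10⁸ m.
Vis-viva: v² = μ(2/r − 1/a) = 1.267×10¹⁷ × (1.754×10⁻⁸ − 3.105×10⁻⁹) = 1.829×10⁹ m²/s².
v = 42770 m/s = 42.77 km/s.

v ≈ 42.8 km/s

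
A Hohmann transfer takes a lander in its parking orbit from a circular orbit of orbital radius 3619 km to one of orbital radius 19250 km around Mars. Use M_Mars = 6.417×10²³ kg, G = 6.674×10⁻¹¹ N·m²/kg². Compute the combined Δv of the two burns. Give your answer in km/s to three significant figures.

μ = GM = 6.674×10⁻¹¹ × 6.417×10²³ = 4.283×10¹³ m³/s².
r₁ = 3619 km = 3.619×10⁶ m.
r₂ = 19250 km = 1.925×10⁷ m.
Transfer ellipse a_t = (r₁ + r₂)/2 = 1.143×10⁷ m.
At r₁: circular v_c1 = √(μ/r₁) = 3440 m/s; transfer-periapsis v_p = √[μ(2/r₁ − 1/a_t)] = 4463 m/s.
Δv₁ = v_p − v_c1 = 1023 m/s.
At r₂: circular v_c2 = √(μ/r₂) = 1492 m/s; transfer-apoapsis v_a = √[μ(2/r₂ − 1/a_t)] = 839.1 m/s.
Δv₂ = v_c2 − v_a = 652.4 m/s.
Total Δv = Δv₁ + Δv₂ = 1676 m/s = 1.676 km/s.

Δv_total ≈ 1.68 km/s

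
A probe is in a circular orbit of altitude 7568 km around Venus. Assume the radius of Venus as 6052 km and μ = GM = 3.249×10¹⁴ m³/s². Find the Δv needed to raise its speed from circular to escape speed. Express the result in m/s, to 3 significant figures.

Δv ≈ 2020 m/s

r = 6052 + 7568 = 13620 km = 1.3620×10⁷ m.
Circular speed v_c = √(μ/r) = 4884 m/s.
Escape speed v_esc = √(2μ/r) = √2 × v_c = 6907 m/s.
Δv = v_esc − v_c = 2023 m/s.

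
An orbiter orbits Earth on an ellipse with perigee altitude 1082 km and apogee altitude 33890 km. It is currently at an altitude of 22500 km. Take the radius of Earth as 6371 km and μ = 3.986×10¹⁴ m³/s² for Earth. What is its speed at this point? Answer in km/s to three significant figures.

v ≈ 3.30 km/s

r_p = 6371 + 1082 = 7453.0 km = 7.4530×10⁶ m.
r_a = 6371 + 33890 = 40261 km = 4.0261×10⁷ m.
r = 6371 + 22500 = 28871 km = 2.887×10⁷ m.
Semi-major axis a = (r_p + r_a)/2 = 23857 km = 2.386×10⁷ m.
Vis-viva: v² = μ(2/r − 1/a) = 3.986×10¹⁴ × (6.927×10⁻⁸ − 4.192×10⁻⁸) = 1.090×10⁷ m²/s².
v = 3302 m/s = 3.302 km/s.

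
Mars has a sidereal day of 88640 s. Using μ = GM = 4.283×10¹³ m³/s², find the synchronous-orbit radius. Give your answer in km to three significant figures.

A synchronous orbit has period T, so by Kepler's third law a = (μT²/4π²)^(1/3).
μT²/4π² = 4.283×10¹³ × (8.864×10⁴)² / 39.48 = 8.524×10²¹ m³.
a = 2.043×10⁷ m = 20428 km.

r_sync ≈ 20400 km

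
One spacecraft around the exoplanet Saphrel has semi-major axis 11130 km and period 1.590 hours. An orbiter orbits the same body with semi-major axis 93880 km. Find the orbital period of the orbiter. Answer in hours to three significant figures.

T₂ ≈ 39.0 hours

Kepler's third law: T² ∝ a³, so T₂ = T₁ (a₂/a₁)^(3/2).
a₂/a₁ = 8.435, (a₂/a₁)^(3/2) = 24.50.
T₂ = 1.590 × 24.50 = 38.95 hours.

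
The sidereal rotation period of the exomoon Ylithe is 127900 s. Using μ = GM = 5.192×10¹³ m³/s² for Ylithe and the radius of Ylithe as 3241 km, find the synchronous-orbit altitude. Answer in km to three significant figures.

h_sync ≈ 24600 km

A synchronous orbit has period T, so by Kepler's third law a = (μT²/4π²)^(1/3).
μT²/4π² = 5.192×10¹³ × (1.279×10⁵)² / 39.48 = 2.151×10²² m³.
a = 2.781×10⁷ m = 27812 km.
Altitude h = a − R = 27812 − 3241 = 24571 km.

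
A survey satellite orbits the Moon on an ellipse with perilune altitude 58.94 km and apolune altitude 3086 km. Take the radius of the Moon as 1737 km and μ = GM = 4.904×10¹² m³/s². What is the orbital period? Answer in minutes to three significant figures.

T ≈ 285 minutes

r_p = 1737 + 58.94 = 1795.9 km = 1.7959×10⁶ m.
r_a = 1737 + 3086 = 4823.0 km = 4.8230×10⁶ m.
Semi-major axis a = (r_p + r_a)/2 = (1795.9 + 4823.0)/2 = 3309.5 km = 3.309×10⁶ m.
By Kepler's third law T = 2π√(a³/μ) = 2π × 2.719×10³ = 1.708×10⁴ s.
= 284.7 minutes.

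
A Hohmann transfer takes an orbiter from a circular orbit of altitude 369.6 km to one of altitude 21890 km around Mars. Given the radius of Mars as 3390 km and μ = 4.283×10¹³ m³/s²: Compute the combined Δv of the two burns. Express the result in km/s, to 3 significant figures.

Δv_total ≈ 1.72 km/s

r₁ = 3390 + 369.6 = 3759.6 km = 3.7596×10⁶ m.
r₂ = 3390 + 21890 = 25280 km = 2.5280×10⁷ m.
Transfer ellipse a_t = (r₁ + r₂)/2 = 1.452×10⁷ m.
At r₁: circular v_c1 = √(μ/r₁) = 3375 m/s; transfer-periapsis v_p = √[μ(2/r₁ − 1/a_t)] = 4454 m/s.
Δv₁ = v_p − v_c1 = 1078 m/s.
At r₂: circular v_c2 = √(μ/r₂) = 1302 m/s; transfer-apoapsis v_a = √[μ(2/r₂ − 1/a_t)] = 662.3 m/s.
Δv₂ = v_c2 − v_a = 639.3 m/s.
Total Δv = Δv₁ + Δv₂ = 1718 m/s = 1.718 km/s.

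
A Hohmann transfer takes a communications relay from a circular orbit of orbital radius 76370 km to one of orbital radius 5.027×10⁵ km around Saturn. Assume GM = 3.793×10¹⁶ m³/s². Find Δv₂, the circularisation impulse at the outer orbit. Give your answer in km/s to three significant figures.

r₁ = 76370 km = 7.637×10⁷ m.
r₂ = 5.027×10⁵ km = 5.027×10⁸ m.
Transfer ellipse a_t = (r₁ + r₂)/2 = 2.895×10⁸ m.
At r₁: circular v_c1 = √(μ/r₁) = 22290 m/s; transfer-perikrone v_p = √[μ(2/r₁ − 1/a_t)] = 29370 m/s.
At r₂: circular v_c2 = √(μ/r₂) = 8686 m/s; transfer-apokrone v_a = √[μ(2/r₂ − 1/a_t)] = 4461 m/s.
Δv₂ = v_c2 − v_a = 4225 m/s.
= 4.225 km/s.

Δv ≈ 4.23 km/s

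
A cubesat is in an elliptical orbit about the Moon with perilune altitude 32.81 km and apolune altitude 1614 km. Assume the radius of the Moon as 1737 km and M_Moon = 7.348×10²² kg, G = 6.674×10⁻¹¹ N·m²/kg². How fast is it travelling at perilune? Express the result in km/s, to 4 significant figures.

v ≈ 1.904 km/s

μ = GM = 6.674×10⁻¹¹ × 7.348×10²² = 4.904×10¹² m³/s².
r_p = 1737 + 32.81 = 1769.8 km = 1.7698×10⁶ m.
r_a = 1737 + 1614 = 3351.0 km = 3.3510×10⁶ m.
Semi-major axis a = (r_p + r_a)/2 = 2560.4 km = 2.560×10⁶ m.
Vis-viva: v² = μ(2/r − 1/a) = 4.904×10¹² × (1.130×10⁻⁶ − 3.906×10⁻⁷) = 3.627×10⁶ m²/s².
v = 1904 m/s = 1.904 km/s.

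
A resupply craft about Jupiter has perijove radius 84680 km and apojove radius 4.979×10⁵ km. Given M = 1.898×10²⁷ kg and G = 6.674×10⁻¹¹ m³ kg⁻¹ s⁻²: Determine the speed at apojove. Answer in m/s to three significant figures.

v ≈ 8600 m/s

μ = GM = 6.674×10⁻¹¹ × 1.898×10²⁷ = 1.267×10¹⁷ m³/s².
Semi-major axis a = (r_p + r_a)/2 = 2.9129×10⁵ km = 2.913×10⁸ m.
Vis-viva: v² = μ(2/r − 1/a) = 1.267×10¹⁷ × (4.017×10⁻⁹ − 3.433×10⁻⁹) = 7.396×10⁷ m²/s².
v = 8600 m/s.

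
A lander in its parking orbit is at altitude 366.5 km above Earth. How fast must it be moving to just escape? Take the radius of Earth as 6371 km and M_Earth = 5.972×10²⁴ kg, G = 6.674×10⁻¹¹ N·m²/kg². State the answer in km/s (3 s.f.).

v_esc ≈ 10.9 km/s

μ = GM = 6.674×10⁻¹¹ × 5.972×10²⁴ = 3.986×10¹⁴ m³/s².
r = 6371 + 366.5 = 6737.5 km = 6.7375×10⁶ m.
Escape speed v_esc = √(2μ/r) = √(2 × 3.986×10¹⁴ / 6.738×10⁶) = √(1.183×10⁸) = 10880 m/s.
= 10.88 km/s.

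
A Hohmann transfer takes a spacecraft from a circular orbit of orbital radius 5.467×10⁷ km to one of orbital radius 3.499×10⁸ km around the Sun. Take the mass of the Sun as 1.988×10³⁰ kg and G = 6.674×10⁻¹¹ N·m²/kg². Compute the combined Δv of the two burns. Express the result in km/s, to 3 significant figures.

Δv_total ≈ 24.9 km/s

μ = GM = 6.674×10⁻¹¹ × 1.988×10³⁰ = 1.327×10²⁰ m³/s².
r₁ = 5.467×10⁷ km = 5.467×10¹⁰ m.
r₂ = 3.499×10⁸ km = 3.499×10¹¹ m.
Transfer ellipse a_t = (r₁ + r₂)/2 = 2.023×10¹¹ m.
At r₁: circular v_c1 = √(μ/r₁) = 49260 m/s; transfer-perihelion v_p = √[μ(2/r₁ − 1/a_t)] = 64790 m/s.
Δv₁ = v_p − v_c1 = 15530 m/s.
At r₂: circular v_c2 = √(μ/r₂) = 19470 m/s; transfer-aphelion v_a = √[μ(2/r₂ − 1/a_t)] = 10120 m/s.
Δv₂ = v_c2 − v_a = 9350 m/s.
Total Δv = Δv₁ + Δv₂ = 24880 m/s = 24.88 km/s.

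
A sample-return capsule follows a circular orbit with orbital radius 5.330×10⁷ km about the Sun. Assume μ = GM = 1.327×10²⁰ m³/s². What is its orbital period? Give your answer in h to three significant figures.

T ≈ 1860 h

r = 5.330×10⁷ km = 5.330×10¹⁰ m.
Kepler's third law: T = 2π√(r³/μ) = 2π√((5.330×10¹⁰)³ / 1.327×10²⁰).
r³/μ = 1.141×10¹² s², so T = 2π × 1.068×10⁶ = 6.712×10⁶ s.
Converting: 6.712×10⁶ s ÷ 3600 = 1864 h.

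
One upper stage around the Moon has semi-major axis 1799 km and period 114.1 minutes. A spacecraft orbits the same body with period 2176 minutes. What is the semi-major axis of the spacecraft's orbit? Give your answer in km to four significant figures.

a₂ ≈ 12840 km

Kepler's third law: a³ ∝ T², so a₂ = a₁ (T₂/T₁)^(2/3).
T₂/T₁ = 19.07, (T₂/T₁)^(2/3) = 7.138.
a₂ = 1799 × 7.138 = 12840 km.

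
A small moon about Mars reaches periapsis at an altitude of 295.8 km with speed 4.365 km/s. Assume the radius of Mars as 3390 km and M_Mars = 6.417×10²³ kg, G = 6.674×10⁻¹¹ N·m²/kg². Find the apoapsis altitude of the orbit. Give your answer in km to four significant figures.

apoapsis altitude ≈ 13390 km

μ = GM = 6.674×10⁻¹¹ × 6.417×10²³ = 4.283×10¹³ m³/s².
r_p = 3390 + 295.8 = 3685.8 km = 3.686×10⁶ m.
Specific energy ε = v²/2 − μ/r = -2.093×10⁶ J/kg, so a = −μ/(2ε) = 1.023×10⁷ m.
The apsides satisfy r_p + r_a = 2a, so the apoapsis radius is 2a − r_p = 1.678×10⁷ m = 16778 km.
Apoapsis altitude = 16778 − 3390 = 13388 km.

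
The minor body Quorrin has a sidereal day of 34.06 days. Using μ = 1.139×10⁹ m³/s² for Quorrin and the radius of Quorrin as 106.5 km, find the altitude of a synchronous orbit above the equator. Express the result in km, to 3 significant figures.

T = 34.06 days = 2.943×10⁶ s.
A synchronous orbit has period T, so by Kepler's third law a = (μT²/4π²)^(1/3).
μT²/4π² = 1.139×10⁹ × (2.943×10⁶)² / 39.48 = 2.499×10²⁰ m³.
a = 6.298×10⁶ m = 6298.4 km.
Altitude h = a − R = 6298.4 − 106.5 = 6191.9 km.

h_sync ≈ 6190 km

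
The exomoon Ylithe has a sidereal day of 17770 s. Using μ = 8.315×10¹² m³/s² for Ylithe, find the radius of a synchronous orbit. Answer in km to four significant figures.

r_sync ≈ 4052 km

A synchronous orbit has period T, so by Kepler's third law a = (μT²/4π²)^(1/3).
μT²/4π² = 8.315×10¹² × (1.777×10⁴)² / 39.48 = 6.651×10¹⁹ m³.
a = 4.052×10⁶ m = 4051.6 km.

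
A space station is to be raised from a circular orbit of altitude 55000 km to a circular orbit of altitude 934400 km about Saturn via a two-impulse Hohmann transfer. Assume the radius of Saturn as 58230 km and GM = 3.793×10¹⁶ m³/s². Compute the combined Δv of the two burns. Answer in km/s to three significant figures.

r₁ = 58230 + 55000 = 113230 km = 1.1323×10⁸ m.
r₂ = 58230 + 934400 = 992630 km = 9.9263×10⁸ m.
Transfer ellipse a_t = (r₁ + r₂)/2 = 5.529×10⁸ m.
At r₁: circular v_c1 = √(μ/r₁) = 18300 m/s; transfer-perikrone v_p = √[μ(2/r₁ − 1/a_t)] = 24520 m/s.
Δv₁ = v_p − v_c1 = 6220 m/s.
At r₂: circular v_c2 = √(μ/r₂) = 6182 m/s; transfer-apokrone v_a = √[μ(2/r₂ − 1/a_t)] = 2797 m/s.
Δv₂ = v_c2 − v_a = 3384 m/s.
Total Δv = Δv₁ + Δv₂ = 9604 m/s = 9.604 km/s.

Δv_total ≈ 9.60 km/s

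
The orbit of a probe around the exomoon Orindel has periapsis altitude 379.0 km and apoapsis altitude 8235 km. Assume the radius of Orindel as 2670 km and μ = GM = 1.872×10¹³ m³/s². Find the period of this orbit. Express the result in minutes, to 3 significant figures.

T ≈ 446 minutes

r_p = 2670 + 379.0 = 3049.0 km = 3.0490×10⁶ m.
r_a = 2670 + 8235 = 10905 km = 1.0905×10⁷ m.
Semi-major axis a = (r_p + r_a)/2 = (3049.0 + 10905)/2 = 6977.0 km = 6.977×10⁶ m.
By Kepler's third law T = 2π√(a³/μ) = 2π × 4.259×10³ = 2.676×10⁴ s.
= 446.0 minutes.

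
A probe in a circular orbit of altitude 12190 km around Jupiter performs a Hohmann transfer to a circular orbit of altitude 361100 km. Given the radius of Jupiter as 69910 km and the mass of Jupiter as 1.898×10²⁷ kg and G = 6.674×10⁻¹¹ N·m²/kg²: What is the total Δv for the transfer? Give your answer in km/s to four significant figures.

Δv_total ≈ 19.08 km/s

μ = GM = 6.674×10⁻¹¹ × 1.898×10²⁷ = 1.267×10¹⁷ m³/s².
r₁ = 69910 + 12190 = 82100 km = 8.2100×10⁷ m.
r₂ = 69910 + 361100 = 431010 km = 4.3101×10⁸ m.
Transfer ellipse a_t = (r₁ + r₂)/2 = 2.566×10⁸ m.
At r₁: circular v_c1 = √(μ/r₁) = 39280 m/s; transfer-perijove v_p = √[μ(2/r₁ − 1/a_t)] = 50910 m/s.
Δv₁ = v_p − v_c1 = 11630 m/s.
At r₂: circular v_c2 = √(μ/r₂) = 17140 m/s; transfer-apojove v_a = √[μ(2/r₂ − 1/a_t)] = 9698 m/s.
Δv₂ = v_c2 − v_a = 7445 m/s.
Total Δv = Δv₁ + Δv₂ = 19080 m/s = 19.08 km/s.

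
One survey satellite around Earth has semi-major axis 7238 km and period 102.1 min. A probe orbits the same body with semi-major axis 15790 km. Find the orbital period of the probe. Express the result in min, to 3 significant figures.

Kepler's third law: T² ∝ a³, so T₂ = T₁ (a₂/a₁)^(3/2).
a₂/a₁ = 2.182, (a₂/a₁)^(3/2) = 3.222.
T₂ = 102.1 × 3.222 = 329.0 min.

T₂ ≈ 329 min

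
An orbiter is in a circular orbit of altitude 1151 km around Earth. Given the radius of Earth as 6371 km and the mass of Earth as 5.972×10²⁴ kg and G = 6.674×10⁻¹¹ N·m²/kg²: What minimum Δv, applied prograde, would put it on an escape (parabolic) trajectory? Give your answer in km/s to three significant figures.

Δv ≈ 3.02 km/s

μ = GM = 6.674×10⁻¹¹ × 5.972×10²⁴ = 3.986×10¹⁴ m³/s².
r = 6371 + 1151 = 7522.0 km = 7.5220×10⁶ m.
Circular speed v_c = √(μ/r) = 7279 m/s.
Escape speed v_esc = √(2μ/r) = √2 × v_c = 10290 m/s.
Δv = v_esc − v_c = 3015 m/s = 3.015 km/s.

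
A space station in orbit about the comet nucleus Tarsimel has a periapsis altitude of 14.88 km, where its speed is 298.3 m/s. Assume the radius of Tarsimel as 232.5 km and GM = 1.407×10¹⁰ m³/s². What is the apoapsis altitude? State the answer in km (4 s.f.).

apoapsis altitude ≈ 656.2 km

r_p = 232.5 + 14.88 = 247.38 km = 2.474×10⁵ m.
Specific energy ε = v²/2 − μ/r = -1.238×10⁴ J/kg, so a = −μ/(2ε) = 5.680×10⁵ m.
The apsides satisfy r_p + r_a = 2a, so the apoapsis radius is 2a − r_p = 8.887×10⁵ m = 888.71 km.
Apoapsis altitude = 888.71 − 232.5 = 656.21 km.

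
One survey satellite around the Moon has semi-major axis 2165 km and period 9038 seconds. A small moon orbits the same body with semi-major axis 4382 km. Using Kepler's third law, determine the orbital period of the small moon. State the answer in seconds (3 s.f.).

T₂ ≈ 26000 seconds

Kepler's third law: T² ∝ a³, so T₂ = T₁ (a₂/a₁)^(3/2).
a₂/a₁ = 2.024, (a₂/a₁)^(3/2) = 2.880.
T₂ = 9038 × 2.880 = 26030 seconds.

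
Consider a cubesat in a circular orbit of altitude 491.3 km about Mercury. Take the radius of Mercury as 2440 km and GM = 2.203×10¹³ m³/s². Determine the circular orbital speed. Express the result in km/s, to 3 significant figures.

v ≈ 2.74 km/s

r = 2440 + 491.3 = 2931.3 km = 2.9313×10⁶ m.
For a circular orbit v = √(μ/r) = √(2.203×10¹³ / 2.931×10⁶) = √(7.515×10⁶) = 2741 m/s.
That is 2.741 km/s.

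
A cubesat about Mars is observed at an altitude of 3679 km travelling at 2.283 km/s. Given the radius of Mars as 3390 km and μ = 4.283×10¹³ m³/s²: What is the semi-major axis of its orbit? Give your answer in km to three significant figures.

r = 3390 + 3679 = 7069.0 km = 7.069×10⁶ m.
Specific orbital energy ε = v²/2 − μ/r = (2283)²/2 − 4.283×10¹³/7.069×10⁶ = -3.453×10⁶ J/kg.
Since ε = −μ/(2a), a = −μ/(2ε) = 6.202×10⁶ m = 6202.2 km.

a ≈ 6200 km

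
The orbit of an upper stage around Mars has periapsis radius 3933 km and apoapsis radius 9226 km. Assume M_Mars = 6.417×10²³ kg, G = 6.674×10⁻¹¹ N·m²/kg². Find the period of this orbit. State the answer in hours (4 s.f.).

T ≈ 4.501 hours

μ = GM = 6.674×10⁻¹¹ × 6.417×10²³ = 4.283×10¹³ m³/s².
Semi-major axis a = (r_p + r_a)/2 = (3933.0 + 9226.0)/2 = 6579.5 km = 6.580×10⁶ m.
By Kepler's third law T = 2π√(a³/μ) = 2π × 2.579×10³ = 1.620×10⁴ s.
= 4.501 hours.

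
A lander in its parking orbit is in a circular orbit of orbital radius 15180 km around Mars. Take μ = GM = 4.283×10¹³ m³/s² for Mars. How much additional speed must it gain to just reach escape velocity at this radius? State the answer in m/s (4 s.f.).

r = 15180 km = 1.518×10⁷ m.
Circular speed v_c = √(μ/r) = 1680 m/s.
Escape speed v_esc = √(2μ/r) = √2 × v_c = 2375 m/s.
Δv = v_esc − v_c = 695.8 m/s.

Δv ≈ 695.8 m/s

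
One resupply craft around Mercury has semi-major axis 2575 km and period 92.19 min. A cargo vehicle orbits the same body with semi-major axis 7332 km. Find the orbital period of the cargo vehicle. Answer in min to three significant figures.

Kepler's third law: T² ∝ a³, so T₂ = T₁ (a₂/a₁)^(3/2).
a₂/a₁ = 2.847, (a₂/a₁)^(3/2) = 4.805.
T₂ = 92.19 × 4.805 = 442.9 min.

T₂ ≈ 443 min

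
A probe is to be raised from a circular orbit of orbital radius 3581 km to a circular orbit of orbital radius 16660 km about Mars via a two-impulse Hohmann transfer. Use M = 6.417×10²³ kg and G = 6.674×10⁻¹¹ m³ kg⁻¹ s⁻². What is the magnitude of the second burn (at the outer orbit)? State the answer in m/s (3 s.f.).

Δv ≈ 650 m/s

μ = GM = 6.674×10⁻¹¹ × 6.417×10²³ = 4.283×10¹³ m³/s².
r₁ = 3581 km = 3.581×10⁶ m.
r₂ = 16660 km = 1.666×10⁷ m.
Transfer ellipse a_t = (r₁ + r₂)/2 = 1.012×10⁷ m.
At r₁: circular v_c1 = √(μ/r₁) = 3458 m/s; transfer-periapsis v_p = √[μ(2/r₁ − 1/a_t)] = 4437 m/s.
At r₂: circular v_c2 = √(μ/r₂) = 1603 m/s; transfer-apoapsis v_a = √[μ(2/r₂ − 1/a_t)] = 953.7 m/s.
Δv₂ = v_c2 − v_a = 649.6 m/s.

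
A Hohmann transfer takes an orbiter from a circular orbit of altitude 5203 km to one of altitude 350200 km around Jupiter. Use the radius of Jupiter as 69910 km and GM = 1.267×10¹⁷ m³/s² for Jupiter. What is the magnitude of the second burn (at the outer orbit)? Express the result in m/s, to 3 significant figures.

Δv ≈ 7800 m/s

r₁ = 69910 + 5203 = 75113 km = 7.5113×10⁷ m.
r₂ = 69910 + 350200 = 420110 km = 4.2011×10⁸ m.
Transfer ellipse a_t = (r₁ + r₂)/2 = 2.476×10⁸ m.
At r₁: circular v_c1 = √(μ/r₁) = 41070 m/s; transfer-perijove v_p = √[μ(2/r₁ − 1/a_t)] = 53500 m/s.
At r₂: circular v_c2 = √(μ/r₂) = 17370 m/s; transfer-apojove v_a = √[μ(2/r₂ − 1/a_t)] = 9565 m/s.
Δv₂ = v_c2 − v_a = 7801 m/s.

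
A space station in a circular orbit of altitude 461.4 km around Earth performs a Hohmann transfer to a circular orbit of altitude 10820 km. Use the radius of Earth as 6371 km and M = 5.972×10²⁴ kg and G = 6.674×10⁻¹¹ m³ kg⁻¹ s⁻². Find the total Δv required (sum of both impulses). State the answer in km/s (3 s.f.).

μ = GM = 6.674×10⁻¹¹ × 5.972×10²⁴ = 3.986×10¹⁴ m³/s².
r₁ = 6371 + 461.4 = 6832.4 km = 6.8324×10⁶ m.
r₂ = 6371 + 10820 = 17191 km = 1.7191×10⁷ m.
Transfer ellipse a_t = (r₁ + r₂)/2 = 1.201×10⁷ m.
At r₁: circular v_c1 = √(μ/r₁) = 7638 m/s; transfer-perigee v_p = √[μ(2/r₁ − 1/a_t)] = 9137 m/s.
Δv₁ = v_p − v_c1 = 1499 m/s.
At r₂: circular v_c2 = √(μ/r₂) = 4815 m/s; transfer-apogee v_a = √[μ(2/r₂ − 1/a_t)] = 3632 m/s.
Δv₂ = v_c2 − v_a = 1184 m/s.
Total Δv = Δv₁ + Δv₂ = 2683 m/s = 2.683 km/s.

Δv_total ≈ 2.68 km/s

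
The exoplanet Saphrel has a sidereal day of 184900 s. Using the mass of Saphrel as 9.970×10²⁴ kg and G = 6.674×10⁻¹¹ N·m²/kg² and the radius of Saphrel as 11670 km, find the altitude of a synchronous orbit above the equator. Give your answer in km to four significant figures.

μ = GM = 6.674×10⁻¹¹ × 9.970×10²⁴ = 6.654×10¹⁴ m³/s².
A synchronous orbit has period T, so by Kepler's third law a = (μT²/4π²)^(1/3).
μT²/4π² = 6.654×10¹⁴ × (1.849×10⁵)² / 39.48 = 5.762×10²³ m³.
a = 8.321×10⁷ m = 83214 km.
Altitude h = a − R = 83214 − 11670 = 71544 km.

h_sync ≈ 71540 km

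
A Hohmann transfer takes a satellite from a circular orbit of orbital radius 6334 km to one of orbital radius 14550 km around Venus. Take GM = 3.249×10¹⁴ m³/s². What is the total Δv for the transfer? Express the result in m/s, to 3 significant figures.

r₁ = 6334 km = 6.334×10⁶ m.
r₂ = 14550 km = 1.455×10⁷ m.
Transfer ellipse a_t = (r₁ + r₂)/2 = 1.044×10⁷ m.
At r₁: circular v_c1 = √(μ/r₁) = 7162 m/s; transfer-periapsis v_p = √[μ(2/r₁ − 1/a_t)] = 8454 m/s.
Δv₁ = v_p − v_c1 = 1292 m/s.
At r₂: circular v_c2 = √(μ/r₂) = 4725 m/s; transfer-apoapsis v_a = √[μ(2/r₂ − 1/a_t)] = 3680 m/s.
Δv₂ = v_c2 − v_a = 1045 m/s.
Total Δv = Δv₁ + Δv₂ = 2337 m/s.

Δv_total ≈ 2340 m/s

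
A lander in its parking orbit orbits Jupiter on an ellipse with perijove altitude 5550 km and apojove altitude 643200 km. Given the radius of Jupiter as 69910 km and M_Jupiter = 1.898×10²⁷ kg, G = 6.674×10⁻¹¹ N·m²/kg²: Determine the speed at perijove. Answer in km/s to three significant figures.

μ = GM = 6.674×10⁻¹¹ × 1.898×10²⁷ = 1.267×10¹⁷ m³/s².
r_p = 69910 + 5550 = 75460 km = 7.5460×10⁷ m.
r_a = 69910 + 643200 = 713110 km = 7.1311×10⁸ m.
Semi-major axis a = (r_p + r_a)/2 = 3.9428×10⁵ km = 3.943×10⁸ m.
Vis-viva: v² = μ(2/r − 1/a) = 1.267×10¹⁷ × (2.650×10⁻⁸ − 2.536×10⁻⁹) = 3.036×10⁹ m²/s².
v = 55100 m/s = 55.10 km/s.

v ≈ 55.1 km/s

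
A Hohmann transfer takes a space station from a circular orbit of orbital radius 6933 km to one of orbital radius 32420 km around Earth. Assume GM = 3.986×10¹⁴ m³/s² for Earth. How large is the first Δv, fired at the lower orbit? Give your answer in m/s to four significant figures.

Δv ≈ 2150 m/s

r₁ = 6933 km = 6.933×10⁶ m.
r₂ = 32420 km = 3.242×10⁷ m.
Transfer ellipse a_t = (r₁ + r₂)/2 = 1.968×10⁷ m.
At r₁: circular v_c1 = √(μ/r₁) = 7582 m/s; transfer-perigee v_p = √[μ(2/r₁ − 1/a_t)] = 9733 m/s.
Δv₁ = v_p − v_c1 = 2150 m/s.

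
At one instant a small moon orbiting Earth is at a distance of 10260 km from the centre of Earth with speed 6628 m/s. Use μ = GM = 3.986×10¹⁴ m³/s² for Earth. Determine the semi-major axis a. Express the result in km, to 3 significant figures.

r = 1.026×10⁷ m.
Specific orbital energy ε = v²/2 − μ/r = (6628)²/2 − 3.986×10¹⁴/1.026×10⁷ = -1.688×10⁷ J/kg.
Since ε = −μ/(2a), a = −μ/(2ε) = 1.180×10⁷ m = 11804 km.

a ≈ 11800 km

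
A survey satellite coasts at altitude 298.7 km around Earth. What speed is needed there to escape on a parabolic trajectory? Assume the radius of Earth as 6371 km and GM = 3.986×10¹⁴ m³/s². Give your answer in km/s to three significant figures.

r = 6371 + 298.7 = 6669.7 km = 6.6697×10⁶ m.
Escape speed v_esc = √(2μ/r) = √(2 × 3.986×10¹⁴ / 6.670×10⁶) = √(1.195×10⁸) = 10930 m/s.
= 10.93 km/s.

v_esc ≈ 10.9 km/s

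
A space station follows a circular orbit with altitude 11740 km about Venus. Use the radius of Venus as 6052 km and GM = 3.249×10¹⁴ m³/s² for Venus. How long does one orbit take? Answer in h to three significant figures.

T ≈ 7.27 h

r = 6052 + 11740 = 17792 km = 1.7792×10⁷ m.
Kepler's third law: T = 2π√(r³/μ) = 2π√((1.779×10⁷)³ / 3.249×10¹⁴).
r³/μ = 1.734×10⁷ s², so T = 2π × 4.164×10³ = 2.616×10⁴ s.
Converting: 2.616×10⁴ s ÷ 3600 = 7.267 h.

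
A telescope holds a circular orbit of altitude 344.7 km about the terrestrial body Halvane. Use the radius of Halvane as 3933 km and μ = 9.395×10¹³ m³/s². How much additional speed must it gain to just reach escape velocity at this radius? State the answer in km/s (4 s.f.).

r = 3933 + 344.7 = 4277.7 km = 4.2777×10⁶ m.
Circular speed v_c = √(μ/r) = 4686 m/s.
Escape speed v_esc = √(2μ/r) = √2 × v_c = 6628 m/s.
Δv = v_esc − v_c = 1941 m/s = 1.941 km/s.

Δv ≈ 1.941 km/s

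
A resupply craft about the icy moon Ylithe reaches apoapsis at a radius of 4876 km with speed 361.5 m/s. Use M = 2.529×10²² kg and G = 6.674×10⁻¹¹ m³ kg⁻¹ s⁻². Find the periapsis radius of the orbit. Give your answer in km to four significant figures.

periapsis radius ≈ 1135 km

μ = GM = 6.674×10⁻¹¹ × 2.529×10²² = 1.688×10¹² m³/s².
r_a = 4.876×10⁶ m.
Specific energy ε = v²/2 − μ/r = -2.808×10⁵ J/kg, so a = −μ/(2ε) = 3.005×10⁶ m.
The apsides satisfy r_p + r_a = 2a, so the periapsis radius is 2a − r_a = 1.135×10⁶ m = 1134.6 km.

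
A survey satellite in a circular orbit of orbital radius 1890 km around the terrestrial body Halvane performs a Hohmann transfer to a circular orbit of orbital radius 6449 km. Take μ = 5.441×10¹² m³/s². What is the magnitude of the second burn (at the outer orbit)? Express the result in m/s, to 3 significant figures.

Δv ≈ 300 m/s

r₁ = 1890 km = 1.890×10⁶ m.
r₂ = 6449 km = 6.449×10⁶ m.
Transfer ellipse a_t = (r₁ + r₂)/2 = 4.170×10⁶ m.
At r₁: circular v_c1 = √(μ/r₁) = 1697 m/s; transfer-periapsis v_p = √[μ(2/r₁ − 1/a_t)] = 2110 m/s.
At r₂: circular v_c2 = √(μ/r₂) = 918.5 m/s; transfer-apoapsis v_a = √[μ(2/r₂ − 1/a_t)] = 618.4 m/s.
Δv₂ = v_c2 − v_a = 300.1 m/s.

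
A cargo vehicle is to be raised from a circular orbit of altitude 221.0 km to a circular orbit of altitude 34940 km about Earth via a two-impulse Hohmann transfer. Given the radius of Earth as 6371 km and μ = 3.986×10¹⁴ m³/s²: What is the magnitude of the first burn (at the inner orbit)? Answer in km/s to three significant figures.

Δv ≈ 2.44 km/s

r₁ = 6371 + 221.0 = 6592.0 km = 6.5920×10⁶ m.
r₂ = 6371 + 34940 = 41311 km = 4.1311×10⁷ m.
Transfer ellipse a_t = (r₁ + r₂)/2 = 2.395×10⁷ m.
At r₁: circular v_c1 = √(μ/r₁) = 7776 m/s; transfer-perigee v_p = √[μ(2/r₁ − 1/a_t)] = 10210 m/s.
Δv₁ = v_p − v_c1 = 2436 m/s.
= 2.436 km/s.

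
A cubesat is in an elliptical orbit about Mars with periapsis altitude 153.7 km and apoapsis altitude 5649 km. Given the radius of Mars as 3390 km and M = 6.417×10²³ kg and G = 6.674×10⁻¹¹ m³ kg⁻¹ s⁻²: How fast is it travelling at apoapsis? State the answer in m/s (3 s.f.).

v ≈ 1630 m/s

μ = GM = 6.674×10⁻¹¹ × 6.417×10²³ = 4.283×10¹³ m³/s².
r_p = 3390 + 153.7 = 3543.7 km = 3.5437×10⁶ m.
r_a = 3390 + 5649 = 9039.0 km = 9.0390×10⁶ m.
Semi-major axis a = (r_p + r_a)/2 = 6291.4 km = 6.291×10⁶ m.
Vis-viva: v² = μ(2/r − 1/a) = 4.283×10¹³ × (2.213×10⁻⁷ − 1.589×10⁻⁷) = 2.669×10⁶ m²/s².
v = 1634 m/s.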